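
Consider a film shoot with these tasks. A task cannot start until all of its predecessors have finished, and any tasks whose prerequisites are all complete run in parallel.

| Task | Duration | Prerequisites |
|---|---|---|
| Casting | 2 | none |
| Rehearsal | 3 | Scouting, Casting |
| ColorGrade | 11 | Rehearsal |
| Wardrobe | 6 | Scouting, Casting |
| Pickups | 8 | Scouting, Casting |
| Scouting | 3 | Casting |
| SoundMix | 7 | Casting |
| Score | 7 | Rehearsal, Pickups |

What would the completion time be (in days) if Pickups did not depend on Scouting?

Before: longest chain Casting→Scouting→Pickups→Score = 2+3+8+7 = 20, finish 20.
Without Scouting→Pickups, Pickups's earliest start moves from 5 to 2.
New critical path: Casting→Scouting→Rehearsal→ColorGrade = 2+3+3+11 = 19 ⇒ 19 days.

19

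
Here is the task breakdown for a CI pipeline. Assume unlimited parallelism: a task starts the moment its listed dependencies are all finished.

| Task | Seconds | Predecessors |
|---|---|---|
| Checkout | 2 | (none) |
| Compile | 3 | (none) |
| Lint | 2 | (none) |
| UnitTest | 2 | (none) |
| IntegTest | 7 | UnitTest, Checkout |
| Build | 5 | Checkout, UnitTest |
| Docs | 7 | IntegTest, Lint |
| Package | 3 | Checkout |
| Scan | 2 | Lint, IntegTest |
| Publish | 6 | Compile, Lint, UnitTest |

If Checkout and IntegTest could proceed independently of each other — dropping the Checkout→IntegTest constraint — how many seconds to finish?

Before: longest chain Checkout→IntegTest→Docs = 2+7+7 = 16, finish 16.
Dropping Checkout→IntegTest doesn't change IntegTest's earliest start (2); another predecessor still binds.
After: UnitTest→IntegTest→Docs = 2+7+7 = 16 → 16 seconds.

16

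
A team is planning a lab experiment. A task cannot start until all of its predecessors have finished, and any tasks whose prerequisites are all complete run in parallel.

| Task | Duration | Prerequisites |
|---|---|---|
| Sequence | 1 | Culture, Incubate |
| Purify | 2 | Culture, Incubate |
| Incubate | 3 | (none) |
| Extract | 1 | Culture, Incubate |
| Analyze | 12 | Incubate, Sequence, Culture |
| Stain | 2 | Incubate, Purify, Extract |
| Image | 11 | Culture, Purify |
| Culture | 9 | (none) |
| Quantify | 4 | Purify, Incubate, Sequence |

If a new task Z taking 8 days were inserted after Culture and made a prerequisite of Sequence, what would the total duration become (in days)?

30

Originally the job takes 22 days.
With Z inserted, Sequence now waits for max(Culture, Incubate, Z).
New critical path: Culture→Z→Sequence→Analyze = 9+8+1+12 = 30 ⇒ 30 days.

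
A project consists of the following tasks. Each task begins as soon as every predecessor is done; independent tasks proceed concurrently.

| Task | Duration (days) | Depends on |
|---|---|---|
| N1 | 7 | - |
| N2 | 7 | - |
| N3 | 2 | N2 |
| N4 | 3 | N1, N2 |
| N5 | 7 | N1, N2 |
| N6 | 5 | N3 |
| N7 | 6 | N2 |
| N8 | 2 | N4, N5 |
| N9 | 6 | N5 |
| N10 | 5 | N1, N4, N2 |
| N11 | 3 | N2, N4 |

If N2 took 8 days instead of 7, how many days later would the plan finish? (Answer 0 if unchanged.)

1

Critical path before the change: N2→N5→N9 = 7+7+6 = 20 giving 20 days.
N2 lies on that path, so at 8 days the path becomes 21 days.
That remains the longest chain; total 21 days.
Change in finish: 21 − 20 = +1 days.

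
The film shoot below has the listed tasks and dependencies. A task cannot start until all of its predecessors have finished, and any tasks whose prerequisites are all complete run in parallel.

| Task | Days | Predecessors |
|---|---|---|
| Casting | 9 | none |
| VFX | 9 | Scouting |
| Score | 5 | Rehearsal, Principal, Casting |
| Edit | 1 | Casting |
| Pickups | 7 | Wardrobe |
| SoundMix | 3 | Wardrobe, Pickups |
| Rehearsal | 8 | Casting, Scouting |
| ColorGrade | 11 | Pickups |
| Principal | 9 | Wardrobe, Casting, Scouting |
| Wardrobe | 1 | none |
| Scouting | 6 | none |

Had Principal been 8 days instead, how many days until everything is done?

As given, the longest chain is Casting→Principal→Score = 9+9+5 = 23, so the finish is 23 days.
Since Principal is critical, the -1 change carries straight to that chain (now 22 days).
Now Casting→Rehearsal→Score = 9+8+5 = 22 is longest, so the finish becomes 22 days.

22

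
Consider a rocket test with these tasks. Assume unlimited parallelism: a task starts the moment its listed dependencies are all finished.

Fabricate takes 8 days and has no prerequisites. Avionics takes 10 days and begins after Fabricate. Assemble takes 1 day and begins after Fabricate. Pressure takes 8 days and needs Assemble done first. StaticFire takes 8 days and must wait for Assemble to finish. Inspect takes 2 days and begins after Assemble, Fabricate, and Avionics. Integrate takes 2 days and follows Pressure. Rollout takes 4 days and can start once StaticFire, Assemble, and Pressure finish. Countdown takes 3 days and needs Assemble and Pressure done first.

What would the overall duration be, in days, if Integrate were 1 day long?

21

Critical path before the change: Fabricate→Assemble→Pressure→Rollout = 8+1+8+4 = 21 giving 21 days.
Integrate has 2 days of float (longest path through it is 19).
That remains the longest chain; total 21 days.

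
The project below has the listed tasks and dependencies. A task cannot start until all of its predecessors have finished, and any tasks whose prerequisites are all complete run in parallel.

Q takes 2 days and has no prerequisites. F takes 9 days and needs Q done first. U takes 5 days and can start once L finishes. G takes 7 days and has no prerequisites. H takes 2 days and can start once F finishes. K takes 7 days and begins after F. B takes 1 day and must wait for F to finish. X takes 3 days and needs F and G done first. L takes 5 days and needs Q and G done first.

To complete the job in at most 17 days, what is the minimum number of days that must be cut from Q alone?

1

Current finish: 18 days; target: 17.
Q is on every critical path, so each day cut from Q cuts the finish by one (this holds down to a finish of 17).
Need 18 − 17 = 1 day off Q → Q becomes 1 day, finish becomes 17.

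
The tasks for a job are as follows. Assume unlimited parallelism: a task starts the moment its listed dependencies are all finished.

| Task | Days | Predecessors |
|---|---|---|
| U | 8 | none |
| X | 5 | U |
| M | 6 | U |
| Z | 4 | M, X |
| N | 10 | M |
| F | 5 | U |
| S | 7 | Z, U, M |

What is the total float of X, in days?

1

Critical path: U→M→Z→S = 8+6+4+7 = 25, so the finish is 25 days.
Longest path through X: 24 days (earliest finish 13, latest finish 14).
Slack of X = 9 − 8 = 1 day.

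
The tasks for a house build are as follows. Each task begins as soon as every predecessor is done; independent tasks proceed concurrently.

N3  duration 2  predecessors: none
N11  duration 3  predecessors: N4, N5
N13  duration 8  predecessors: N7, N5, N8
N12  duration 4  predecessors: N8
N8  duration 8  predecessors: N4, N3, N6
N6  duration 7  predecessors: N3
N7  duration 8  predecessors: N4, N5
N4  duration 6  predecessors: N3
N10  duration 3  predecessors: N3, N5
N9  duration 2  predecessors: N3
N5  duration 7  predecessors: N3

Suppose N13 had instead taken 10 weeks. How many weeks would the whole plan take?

27

Critical path before the change: N3→N5→N7→N13 = 2+7+8+8 = 25 giving 25 weeks.
Since N13 is critical, the +2 change carries straight to that chain (now 27 weeks).
That remains the longest chain; total 27 weeks.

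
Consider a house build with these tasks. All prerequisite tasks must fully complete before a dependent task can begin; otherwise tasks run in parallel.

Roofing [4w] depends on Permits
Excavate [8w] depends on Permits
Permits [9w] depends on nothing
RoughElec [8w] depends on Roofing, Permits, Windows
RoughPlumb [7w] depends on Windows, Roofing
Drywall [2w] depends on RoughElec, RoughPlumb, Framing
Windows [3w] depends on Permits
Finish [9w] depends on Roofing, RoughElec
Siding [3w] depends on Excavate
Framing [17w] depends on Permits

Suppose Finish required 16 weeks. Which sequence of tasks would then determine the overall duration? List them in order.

Baseline: Permits→Roofing→RoughElec→Finish = 9+4+8+9 = 30 → 30 weeks.
Since Finish is critical, the +7 change carries straight to that chain (now 37 weeks).
The critical path is still Permits→Roofing→RoughElec→Finish; finish is now 37 weeks.

Permits, Roofing, RoughElec, Finish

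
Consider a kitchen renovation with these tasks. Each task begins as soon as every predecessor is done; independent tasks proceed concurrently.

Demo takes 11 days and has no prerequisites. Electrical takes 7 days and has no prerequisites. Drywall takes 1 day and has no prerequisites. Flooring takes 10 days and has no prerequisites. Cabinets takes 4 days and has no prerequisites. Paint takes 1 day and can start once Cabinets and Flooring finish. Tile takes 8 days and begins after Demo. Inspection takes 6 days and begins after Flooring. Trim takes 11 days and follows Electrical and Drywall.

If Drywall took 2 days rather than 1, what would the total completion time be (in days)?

The binding path is Demo→Tile = 11+8 = 19; finish at 19 days.
Drywall is off the critical path — its longest chain is 12 days, giving 7 of slack.
That remains the longest chain; total 19 days.

19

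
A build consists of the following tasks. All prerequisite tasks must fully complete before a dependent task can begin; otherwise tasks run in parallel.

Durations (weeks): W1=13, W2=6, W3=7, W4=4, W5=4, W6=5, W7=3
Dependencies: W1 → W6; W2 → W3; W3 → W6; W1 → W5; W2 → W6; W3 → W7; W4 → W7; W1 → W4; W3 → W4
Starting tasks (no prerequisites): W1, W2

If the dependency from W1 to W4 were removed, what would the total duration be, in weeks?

Original critical path: W1→W4→W7 = 13+4+3 = 20 ⇒ 20 weeks.
Dropping W1→W4 doesn't change W4's earliest start (13); another predecessor still binds.
After: W2→W3→W4→W7 = 6+7+4+3 = 20 → 20 weeks.

20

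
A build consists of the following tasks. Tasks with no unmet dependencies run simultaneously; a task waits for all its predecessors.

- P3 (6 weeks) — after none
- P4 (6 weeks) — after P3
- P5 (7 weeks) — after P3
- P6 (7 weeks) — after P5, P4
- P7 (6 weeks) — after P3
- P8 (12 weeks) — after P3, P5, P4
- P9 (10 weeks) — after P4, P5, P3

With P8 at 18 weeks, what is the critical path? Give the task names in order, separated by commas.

P3, P5, P8

Critical path before the change: P3→P5→P8 = 6+7+12 = 25 giving 25 weeks.
Since P8 is critical, the +6 change carries straight to that chain (now 31 weeks).
No other chain overtakes it, so the finish is 31 weeks.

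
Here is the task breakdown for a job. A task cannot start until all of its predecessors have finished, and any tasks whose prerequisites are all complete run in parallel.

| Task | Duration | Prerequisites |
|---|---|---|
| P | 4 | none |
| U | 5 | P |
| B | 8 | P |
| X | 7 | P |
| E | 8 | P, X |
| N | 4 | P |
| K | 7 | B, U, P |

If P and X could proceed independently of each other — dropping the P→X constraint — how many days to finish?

Before: longest chain P→B→K = 4+8+7 = 19, finish 19.
Without P→X, X's earliest start moves from 4 to 0.
The longest chain is now P→B→K = 4+8+7 = 19, so the schedule takes 19 days.

19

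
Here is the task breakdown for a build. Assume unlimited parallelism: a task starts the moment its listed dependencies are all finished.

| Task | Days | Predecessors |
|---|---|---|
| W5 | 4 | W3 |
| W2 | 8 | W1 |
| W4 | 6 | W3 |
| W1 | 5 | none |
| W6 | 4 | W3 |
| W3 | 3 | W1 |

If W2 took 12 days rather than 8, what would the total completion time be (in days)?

17

Critical path before the change: W1→W3→W4 = 5+3+6 = 14 giving 14 days.
W2 has 1 day of float (longest path through it is 13).
The binding chain switches to W1→W2 = 5+12 = 17; finish 17 days.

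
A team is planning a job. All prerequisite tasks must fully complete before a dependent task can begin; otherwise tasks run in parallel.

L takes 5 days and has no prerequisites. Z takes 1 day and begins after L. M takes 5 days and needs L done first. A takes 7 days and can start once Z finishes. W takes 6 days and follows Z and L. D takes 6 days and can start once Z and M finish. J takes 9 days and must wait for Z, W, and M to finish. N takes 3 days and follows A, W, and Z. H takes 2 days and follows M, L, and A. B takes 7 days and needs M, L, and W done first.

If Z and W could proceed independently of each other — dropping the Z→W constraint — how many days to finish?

20

Original critical path: L→Z→W→J = 5+1+6+9 = 21 ⇒ 21 days.
Without Z→W, W's earliest start moves from 6 to 5.
After: L→W→J = 5+6+9 = 20 → 20 days.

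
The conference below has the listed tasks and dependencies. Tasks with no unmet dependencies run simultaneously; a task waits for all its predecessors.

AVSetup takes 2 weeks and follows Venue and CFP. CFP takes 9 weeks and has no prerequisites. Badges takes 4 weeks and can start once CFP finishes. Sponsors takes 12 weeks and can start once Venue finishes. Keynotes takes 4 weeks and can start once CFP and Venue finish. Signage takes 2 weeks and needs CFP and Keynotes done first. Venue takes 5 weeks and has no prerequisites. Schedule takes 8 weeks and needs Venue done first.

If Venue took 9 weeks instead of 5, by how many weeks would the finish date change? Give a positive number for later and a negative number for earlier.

4

Actual critical path: Venue→Sponsors = 5+12 = 17 ⇒ 17 weeks.
Venue lies on that path, so at 9 weeks the path becomes 21 weeks.
That remains the longest chain; total 21 weeks.
Change in finish: 21 − 17 = +4 weeks.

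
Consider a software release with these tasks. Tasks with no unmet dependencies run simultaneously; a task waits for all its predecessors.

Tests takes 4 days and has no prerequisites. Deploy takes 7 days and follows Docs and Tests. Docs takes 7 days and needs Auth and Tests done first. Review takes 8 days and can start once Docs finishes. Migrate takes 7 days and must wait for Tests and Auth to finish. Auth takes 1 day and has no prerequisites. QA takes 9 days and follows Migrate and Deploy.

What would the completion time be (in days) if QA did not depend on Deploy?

With the dependency in place, Tests→Docs→Deploy→QA = 4+7+7+9 = 27 sets the finish at 27 days.
Without Deploy→QA, QA's earliest start moves from 18 to 11.
New critical path: Tests→Migrate→QA = 4+7+9 = 20 ⇒ 20 days.

20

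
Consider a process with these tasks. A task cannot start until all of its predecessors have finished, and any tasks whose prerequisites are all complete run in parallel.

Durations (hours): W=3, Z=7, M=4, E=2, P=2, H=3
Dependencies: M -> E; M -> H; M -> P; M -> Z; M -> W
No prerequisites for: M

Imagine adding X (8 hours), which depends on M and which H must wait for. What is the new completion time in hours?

15

Originally the job takes 11 hours.
With X inserted, H now waits for max(M, X).
New critical path: M→X→H = 4+8+3 = 15 ⇒ 15 hours.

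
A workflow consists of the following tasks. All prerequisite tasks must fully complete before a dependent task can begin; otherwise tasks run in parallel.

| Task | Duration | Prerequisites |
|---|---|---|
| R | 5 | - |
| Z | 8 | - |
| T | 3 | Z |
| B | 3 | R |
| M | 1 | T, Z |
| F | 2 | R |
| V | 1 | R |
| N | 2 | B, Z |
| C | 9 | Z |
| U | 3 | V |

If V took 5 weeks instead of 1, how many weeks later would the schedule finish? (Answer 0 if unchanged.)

The binding path is Z→C = 8+9 = 17; finish at 17 weeks.
The longest path through V is only 9 weeks, so V has float 8.
No other chain overtakes it, so the finish is 17 weeks.
Change in finish: 17 − 17 = +0 weeks.

0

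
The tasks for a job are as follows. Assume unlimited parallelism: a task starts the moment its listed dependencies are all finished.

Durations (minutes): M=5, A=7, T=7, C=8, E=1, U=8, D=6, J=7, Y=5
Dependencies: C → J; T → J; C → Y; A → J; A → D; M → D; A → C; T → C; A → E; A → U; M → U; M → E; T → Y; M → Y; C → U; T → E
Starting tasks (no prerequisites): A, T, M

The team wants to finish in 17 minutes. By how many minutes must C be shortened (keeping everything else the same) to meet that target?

6

Current finish: 23 minutes; target: 17.
C is on every critical path, so each minute cut from C cuts the finish by one (this holds down to a finish of 16).
Need 23 − 17 = 6 minutes off C → C becomes 2 minutes, finish becomes 17.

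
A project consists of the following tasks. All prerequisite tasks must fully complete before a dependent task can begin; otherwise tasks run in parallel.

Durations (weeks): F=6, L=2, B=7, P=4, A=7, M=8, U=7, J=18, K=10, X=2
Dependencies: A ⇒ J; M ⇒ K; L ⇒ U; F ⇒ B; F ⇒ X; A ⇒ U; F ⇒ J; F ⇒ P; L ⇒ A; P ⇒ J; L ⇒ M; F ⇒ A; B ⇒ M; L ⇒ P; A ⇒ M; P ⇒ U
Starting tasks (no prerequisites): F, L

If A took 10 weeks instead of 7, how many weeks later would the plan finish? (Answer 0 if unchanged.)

The binding path is F→A→M→K = 6+7+8+10 = 31; finish at 31 weeks.
A lies on that path, so at 10 weeks the path becomes 34 weeks.
That remains the longest chain; total 34 weeks.
Change in finish: 34 − 31 = +3 weeks.

3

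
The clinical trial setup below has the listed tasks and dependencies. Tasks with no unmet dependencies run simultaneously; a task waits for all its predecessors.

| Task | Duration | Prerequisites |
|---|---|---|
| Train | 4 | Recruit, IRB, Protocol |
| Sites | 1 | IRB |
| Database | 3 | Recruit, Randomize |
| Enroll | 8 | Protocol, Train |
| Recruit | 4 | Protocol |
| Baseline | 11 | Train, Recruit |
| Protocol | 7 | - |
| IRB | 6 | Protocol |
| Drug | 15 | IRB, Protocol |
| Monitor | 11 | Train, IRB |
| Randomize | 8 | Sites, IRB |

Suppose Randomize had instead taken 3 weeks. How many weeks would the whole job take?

28

Critical path before the change: Protocol→IRB→Train→Baseline = 7+6+4+11 = 28 giving 28 weeks.
Randomize has 3 weeks of float (longest path through it is 25).
No other chain overtakes it, so the finish is 28 weeks.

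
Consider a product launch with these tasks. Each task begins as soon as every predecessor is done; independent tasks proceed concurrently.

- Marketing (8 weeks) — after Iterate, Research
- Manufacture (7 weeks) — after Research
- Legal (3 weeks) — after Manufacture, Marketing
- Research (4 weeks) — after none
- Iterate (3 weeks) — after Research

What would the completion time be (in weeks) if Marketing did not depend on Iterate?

With the dependency in place, Research→Iterate→Marketing→Legal = 4+3+8+3 = 18 sets the finish at 18 weeks.
Without Iterate→Marketing, Marketing's earliest start moves from 7 to 4.
The longest chain is now Research→Marketing→Legal = 4+8+3 = 15, so the project takes 15 weeks.

15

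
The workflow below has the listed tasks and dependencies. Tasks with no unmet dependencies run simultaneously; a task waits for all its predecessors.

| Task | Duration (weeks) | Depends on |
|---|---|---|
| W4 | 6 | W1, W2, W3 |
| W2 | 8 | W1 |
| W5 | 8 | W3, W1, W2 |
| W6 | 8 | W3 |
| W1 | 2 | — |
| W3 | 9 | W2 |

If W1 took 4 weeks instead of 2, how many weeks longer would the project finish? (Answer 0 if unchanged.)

Critical path before the change: W1→W2→W3→W5 = 2+8+9+8 = 27 giving 27 weeks.
Since W1 is critical, the +2 change carries straight to that chain (now 29 weeks).
The critical path is still W1→W2→W3→W5; finish is now 29 weeks.
Change in finish: 29 − 27 = +2 weeks.

2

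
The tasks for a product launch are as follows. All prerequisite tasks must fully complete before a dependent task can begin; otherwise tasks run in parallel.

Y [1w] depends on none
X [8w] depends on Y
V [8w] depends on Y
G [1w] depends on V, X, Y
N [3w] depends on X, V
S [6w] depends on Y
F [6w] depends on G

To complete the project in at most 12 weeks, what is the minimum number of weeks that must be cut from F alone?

Current finish: 16 weeks; target: 12.
F is on every critical path, so each week cut from F cuts the finish by one (this holds down to a finish of 12).
Need 16 − 12 = 4 weeks off F → F becomes 2 weeks, finish becomes 12.

4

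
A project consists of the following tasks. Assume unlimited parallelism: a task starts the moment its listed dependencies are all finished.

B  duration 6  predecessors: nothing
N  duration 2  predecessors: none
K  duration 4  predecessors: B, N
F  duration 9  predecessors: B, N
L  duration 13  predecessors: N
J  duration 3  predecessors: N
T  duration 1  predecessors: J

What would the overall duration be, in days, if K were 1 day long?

Critical path before the change: B→F = 6+9 = 15 giving 15 days.
The longest path through K is only 10 days, so K has float 5.
The critical path is still B→F; finish is now 15 days.

15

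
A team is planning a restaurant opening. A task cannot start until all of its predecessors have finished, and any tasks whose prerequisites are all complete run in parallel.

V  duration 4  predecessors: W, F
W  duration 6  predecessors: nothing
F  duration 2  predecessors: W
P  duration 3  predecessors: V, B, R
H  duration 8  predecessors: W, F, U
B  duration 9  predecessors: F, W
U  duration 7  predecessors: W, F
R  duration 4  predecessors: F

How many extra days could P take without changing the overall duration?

3

W→F→U→H = 6+2+7+8 = 23 sets the makespan at 23 days.
Longest path through P: 20 days (earliest finish 20, latest finish 23).
So P can slip 23 − 20 = 3 days.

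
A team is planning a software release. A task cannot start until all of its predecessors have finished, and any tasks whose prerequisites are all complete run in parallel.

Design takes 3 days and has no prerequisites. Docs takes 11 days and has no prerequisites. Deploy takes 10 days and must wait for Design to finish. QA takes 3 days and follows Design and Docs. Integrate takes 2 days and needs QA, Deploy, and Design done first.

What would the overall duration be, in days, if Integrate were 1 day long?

15

Critical path before the change: Docs→QA→Integrate = 11+3+2 = 16 giving 16 days.
Since Integrate is critical, the -1 change carries straight to that chain (now 15 days).
That remains the longest chain; total 15 days.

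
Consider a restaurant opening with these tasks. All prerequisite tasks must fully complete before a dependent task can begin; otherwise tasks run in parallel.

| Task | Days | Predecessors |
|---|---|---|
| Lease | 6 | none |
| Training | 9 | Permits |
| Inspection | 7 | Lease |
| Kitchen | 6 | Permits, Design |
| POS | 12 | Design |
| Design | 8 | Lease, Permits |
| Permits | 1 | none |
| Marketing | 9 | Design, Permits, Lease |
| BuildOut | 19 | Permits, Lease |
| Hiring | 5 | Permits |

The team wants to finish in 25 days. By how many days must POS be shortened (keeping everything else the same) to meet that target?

1

Current finish: 26 days; target: 25.
POS is on every critical path, so each day cut from POS cuts the finish by one (this holds down to a finish of 25).
Need 26 − 25 = 1 day off POS → POS becomes 11 days, finish becomes 25.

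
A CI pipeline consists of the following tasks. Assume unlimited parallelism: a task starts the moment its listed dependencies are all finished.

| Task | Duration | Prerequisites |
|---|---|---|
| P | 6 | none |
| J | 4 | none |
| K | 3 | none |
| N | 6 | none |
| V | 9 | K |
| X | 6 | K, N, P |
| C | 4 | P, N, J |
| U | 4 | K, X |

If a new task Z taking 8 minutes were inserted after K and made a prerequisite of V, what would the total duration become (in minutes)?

20

Originally the schedule takes 16 minutes.
With Z inserted, V now waits for max(K, Z).
New critical path: K→Z→V = 3+8+9 = 20 ⇒ 20 minutes.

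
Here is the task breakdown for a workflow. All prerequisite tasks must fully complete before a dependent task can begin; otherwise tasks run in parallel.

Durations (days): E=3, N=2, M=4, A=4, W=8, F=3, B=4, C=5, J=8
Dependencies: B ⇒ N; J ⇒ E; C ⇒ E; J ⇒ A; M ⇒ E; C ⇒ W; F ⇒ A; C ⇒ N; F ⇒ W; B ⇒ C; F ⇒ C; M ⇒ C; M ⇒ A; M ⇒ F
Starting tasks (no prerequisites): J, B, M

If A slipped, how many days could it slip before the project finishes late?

M→F→C→W = 4+3+5+8 = 20 sets the makespan at 20 days.
The longest chain containing A totals 12 days.
Slack of A = 16 − 8 = 8 days.

8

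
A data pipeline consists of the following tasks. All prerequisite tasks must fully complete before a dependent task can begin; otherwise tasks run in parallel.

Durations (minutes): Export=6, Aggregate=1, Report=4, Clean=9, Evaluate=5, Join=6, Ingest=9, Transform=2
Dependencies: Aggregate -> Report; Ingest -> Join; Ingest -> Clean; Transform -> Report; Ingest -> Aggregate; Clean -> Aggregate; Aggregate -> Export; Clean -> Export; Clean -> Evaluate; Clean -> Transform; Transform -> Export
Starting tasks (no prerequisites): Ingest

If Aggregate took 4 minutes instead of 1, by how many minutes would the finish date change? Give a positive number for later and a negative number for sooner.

As given, the longest chain is Ingest→Clean→Transform→Export = 9+9+2+6 = 26, so the finish is 26 minutes.
Aggregate has 1 minute of float (longest path through it is 25).
New critical path: Ingest→Clean→Aggregate→Export = 9+9+4+6 = 28 ⇒ 28 minutes.
Change in finish: 28 − 26 = +2 minutes.

2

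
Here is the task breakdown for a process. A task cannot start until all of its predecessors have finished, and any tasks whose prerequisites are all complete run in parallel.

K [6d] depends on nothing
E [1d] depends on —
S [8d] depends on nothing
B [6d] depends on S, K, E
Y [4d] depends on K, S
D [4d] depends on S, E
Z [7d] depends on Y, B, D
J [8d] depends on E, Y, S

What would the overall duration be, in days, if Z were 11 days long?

25

Critical path before the change: S→B→Z = 8+6+7 = 21 giving 21 days.
Since Z is critical, the +4 change carries straight to that chain (now 25 days).
No other chain overtakes it, so the finish is 25 days.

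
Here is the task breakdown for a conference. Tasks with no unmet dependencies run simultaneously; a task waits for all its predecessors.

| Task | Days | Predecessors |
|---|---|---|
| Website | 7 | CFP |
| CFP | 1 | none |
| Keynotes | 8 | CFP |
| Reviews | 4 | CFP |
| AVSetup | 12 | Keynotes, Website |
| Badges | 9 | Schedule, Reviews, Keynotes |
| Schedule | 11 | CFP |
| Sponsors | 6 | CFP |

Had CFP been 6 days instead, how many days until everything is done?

26

As given, the longest chain is CFP→Schedule→Badges = 1+11+9 = 21, so the finish is 21 days.
CFP lies on that path, so at 6 days the path becomes 26 days.
No other chain overtakes it, so the finish is 26 days.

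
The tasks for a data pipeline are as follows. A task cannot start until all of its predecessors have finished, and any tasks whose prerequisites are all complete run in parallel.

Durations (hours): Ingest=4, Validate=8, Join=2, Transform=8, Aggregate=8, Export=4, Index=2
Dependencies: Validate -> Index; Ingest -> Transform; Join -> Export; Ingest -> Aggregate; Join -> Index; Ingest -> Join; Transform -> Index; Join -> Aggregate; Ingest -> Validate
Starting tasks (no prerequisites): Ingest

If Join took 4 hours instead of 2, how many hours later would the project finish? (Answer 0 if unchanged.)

2

Critical path before the change: Ingest→Join→Aggregate = 4+2+8 = 14 giving 14 hours.
Since Join is critical, the +2 change carries straight to that chain (now 16 hours).
No other chain overtakes it, so the finish is 16 hours.
Change in finish: 16 − 14 = +2 hours.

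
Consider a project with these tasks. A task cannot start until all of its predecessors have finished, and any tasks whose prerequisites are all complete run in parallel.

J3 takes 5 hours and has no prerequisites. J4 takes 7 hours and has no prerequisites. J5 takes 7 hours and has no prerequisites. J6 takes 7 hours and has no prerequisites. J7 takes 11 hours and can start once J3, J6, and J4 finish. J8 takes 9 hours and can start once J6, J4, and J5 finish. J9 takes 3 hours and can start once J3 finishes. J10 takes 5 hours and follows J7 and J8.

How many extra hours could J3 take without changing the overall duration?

The longest chain is J4→J7→J10 = 7+11+5 = 23; overall finish 23 hours.
Longest path through J3: 21 hours (earliest finish 5, latest finish 7).
Slack of J3 = 2 − 0 = 2 hours.

2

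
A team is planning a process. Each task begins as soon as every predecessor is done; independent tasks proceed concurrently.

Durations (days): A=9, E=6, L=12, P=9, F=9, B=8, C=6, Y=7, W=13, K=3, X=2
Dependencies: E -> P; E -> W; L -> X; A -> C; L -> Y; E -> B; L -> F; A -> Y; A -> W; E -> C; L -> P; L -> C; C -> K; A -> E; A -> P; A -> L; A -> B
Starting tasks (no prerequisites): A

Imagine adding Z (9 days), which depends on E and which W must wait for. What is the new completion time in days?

Originally the plan takes 30 days.
With Z inserted, W now waits for max(A, E, Z).
New critical path: A→E→Z→W = 9+6+9+13 = 37 ⇒ 37 days.

37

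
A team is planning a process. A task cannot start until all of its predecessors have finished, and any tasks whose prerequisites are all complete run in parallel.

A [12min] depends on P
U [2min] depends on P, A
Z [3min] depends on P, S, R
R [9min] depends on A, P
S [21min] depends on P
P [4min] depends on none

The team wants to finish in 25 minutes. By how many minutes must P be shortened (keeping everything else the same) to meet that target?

3

Current finish: 28 minutes; target: 25.
P is on every critical path, so each minute cut from P cuts the finish by one (this holds down to a finish of 25).
Need 28 − 25 = 3 minutes off P → P becomes 1 minute, finish becomes 25.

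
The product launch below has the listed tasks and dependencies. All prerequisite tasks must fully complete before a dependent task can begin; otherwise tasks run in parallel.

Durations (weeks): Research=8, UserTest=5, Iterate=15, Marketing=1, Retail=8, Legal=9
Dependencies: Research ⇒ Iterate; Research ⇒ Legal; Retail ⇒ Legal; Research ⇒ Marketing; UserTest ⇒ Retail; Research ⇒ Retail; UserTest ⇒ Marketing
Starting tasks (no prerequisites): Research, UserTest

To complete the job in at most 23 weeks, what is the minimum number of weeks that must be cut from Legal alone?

Current finish: 25 weeks; target: 23.
Legal is on every critical path, so each week cut from Legal cuts the finish by one (this holds down to a finish of 23).
Need 25 − 23 = 2 weeks off Legal → Legal becomes 7 weeks, finish becomes 23.

2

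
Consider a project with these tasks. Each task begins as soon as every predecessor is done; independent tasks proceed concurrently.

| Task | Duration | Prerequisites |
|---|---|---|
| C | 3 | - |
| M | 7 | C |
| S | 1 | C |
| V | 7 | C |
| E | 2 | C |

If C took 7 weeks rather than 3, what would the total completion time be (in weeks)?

As given, the longest chain is C→M = 3+7 = 10, so the finish is 10 weeks.
C is on the critical path; changing it to 7 makes that path 14 weeks.
That remains the longest chain; total 14 weeks.

14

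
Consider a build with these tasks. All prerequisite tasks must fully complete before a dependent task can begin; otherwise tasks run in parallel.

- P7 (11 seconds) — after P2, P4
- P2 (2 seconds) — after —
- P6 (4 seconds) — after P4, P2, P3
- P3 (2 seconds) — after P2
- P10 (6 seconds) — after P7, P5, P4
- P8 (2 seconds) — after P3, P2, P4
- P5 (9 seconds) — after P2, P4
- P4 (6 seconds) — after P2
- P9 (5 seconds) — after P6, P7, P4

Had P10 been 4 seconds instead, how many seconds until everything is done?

24

As given, the longest chain is P2→P4→P7→P10 = 2+6+11+6 = 25, so the finish is 25 seconds.
P10 lies on that path, so at 4 seconds the path becomes 23 seconds.
The binding chain switches to P2→P4→P7→P9 = 2+6+11+5 = 24; finish 24 seconds.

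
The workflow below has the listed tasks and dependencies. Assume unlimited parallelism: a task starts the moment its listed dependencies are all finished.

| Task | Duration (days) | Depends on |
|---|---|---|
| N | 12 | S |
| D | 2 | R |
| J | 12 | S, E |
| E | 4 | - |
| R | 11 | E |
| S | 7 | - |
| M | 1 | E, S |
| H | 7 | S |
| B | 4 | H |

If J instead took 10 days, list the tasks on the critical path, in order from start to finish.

As given, the longest chain is S→J = 7+12 = 19, so the finish is 19 days.
J lies on that path, so at 10 days the path becomes 17 days.
Now S→N = 7+12 = 19 is longest, so the finish becomes 19 days.

S, N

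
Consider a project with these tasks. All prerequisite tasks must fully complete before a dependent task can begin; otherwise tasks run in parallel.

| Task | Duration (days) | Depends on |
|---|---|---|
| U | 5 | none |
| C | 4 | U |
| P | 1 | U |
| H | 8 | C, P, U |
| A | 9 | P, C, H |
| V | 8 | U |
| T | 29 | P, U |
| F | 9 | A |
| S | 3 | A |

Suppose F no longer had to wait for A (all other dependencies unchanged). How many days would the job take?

35

With the dependency in place, U→C→H→A→F = 5+4+8+9+9 = 35 sets the finish at 35 days.
Without A→F, F's earliest start moves from 26 to 0.
After: U→P→T = 5+1+29 = 35 → 35 days.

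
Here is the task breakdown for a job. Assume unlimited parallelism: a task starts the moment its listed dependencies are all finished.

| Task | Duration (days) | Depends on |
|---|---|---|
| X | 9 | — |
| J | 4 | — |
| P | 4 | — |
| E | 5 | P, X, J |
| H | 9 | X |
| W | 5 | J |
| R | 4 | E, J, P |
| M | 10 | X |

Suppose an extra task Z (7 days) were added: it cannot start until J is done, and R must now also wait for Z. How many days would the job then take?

19

Originally the job takes 19 days.
With Z inserted, R now waits for max(E, J, P, Z).
New critical path: X→M = 9+10 = 19 ⇒ 19 days.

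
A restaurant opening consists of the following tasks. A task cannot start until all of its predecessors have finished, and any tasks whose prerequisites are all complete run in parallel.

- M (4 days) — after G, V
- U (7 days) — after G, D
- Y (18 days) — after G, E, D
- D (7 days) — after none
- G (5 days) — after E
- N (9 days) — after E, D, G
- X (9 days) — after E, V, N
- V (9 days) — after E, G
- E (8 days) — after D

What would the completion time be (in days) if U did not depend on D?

38

With the dependency in place, D→E→G→N→X = 7+8+5+9+9 = 38 sets the finish at 38 days.
Dropping D→U doesn't change U's earliest start (20); another predecessor still binds.
New critical path: D→E→G→N→X = 7+8+5+9+9 = 38 ⇒ 38 days.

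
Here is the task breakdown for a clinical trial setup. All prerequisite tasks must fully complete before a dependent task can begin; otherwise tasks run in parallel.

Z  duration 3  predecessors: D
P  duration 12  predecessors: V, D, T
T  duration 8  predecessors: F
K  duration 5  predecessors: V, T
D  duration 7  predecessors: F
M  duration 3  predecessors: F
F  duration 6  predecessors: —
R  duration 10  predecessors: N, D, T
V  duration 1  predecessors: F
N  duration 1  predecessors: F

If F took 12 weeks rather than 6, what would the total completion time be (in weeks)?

32

Critical path before the change: F→T→P = 6+8+12 = 26 giving 26 weeks.
Since F is critical, the +6 change carries straight to that chain (now 32 weeks).
No other chain overtakes it, so the finish is 32 weeks.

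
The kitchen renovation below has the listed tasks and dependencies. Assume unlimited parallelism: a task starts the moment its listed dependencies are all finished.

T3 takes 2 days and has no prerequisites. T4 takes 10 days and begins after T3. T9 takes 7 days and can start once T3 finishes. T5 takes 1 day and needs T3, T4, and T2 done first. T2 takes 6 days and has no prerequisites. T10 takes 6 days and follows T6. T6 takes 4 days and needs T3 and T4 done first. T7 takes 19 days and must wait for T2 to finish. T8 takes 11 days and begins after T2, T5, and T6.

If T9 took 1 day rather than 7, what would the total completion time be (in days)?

Baseline: T3→T4→T6→T8 = 2+10+4+11 = 27 → 27 days.
T9 is off the critical path — its longest chain is 9 days, giving 18 of slack.
No other chain overtakes it, so the finish is 27 days.

27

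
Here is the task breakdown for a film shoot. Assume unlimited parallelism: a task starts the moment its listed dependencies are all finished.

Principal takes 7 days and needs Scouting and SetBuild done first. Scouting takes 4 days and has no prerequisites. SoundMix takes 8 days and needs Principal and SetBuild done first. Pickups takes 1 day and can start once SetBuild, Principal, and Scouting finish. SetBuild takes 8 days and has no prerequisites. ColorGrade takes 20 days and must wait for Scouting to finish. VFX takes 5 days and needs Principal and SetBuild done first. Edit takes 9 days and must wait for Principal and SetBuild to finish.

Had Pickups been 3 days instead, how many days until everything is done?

24

Critical path before the change: Scouting→ColorGrade = 4+20 = 24 giving 24 days.
Pickups is off the critical path — its longest chain is 16 days, giving 8 of slack.
No other chain overtakes it, so the finish is 24 days.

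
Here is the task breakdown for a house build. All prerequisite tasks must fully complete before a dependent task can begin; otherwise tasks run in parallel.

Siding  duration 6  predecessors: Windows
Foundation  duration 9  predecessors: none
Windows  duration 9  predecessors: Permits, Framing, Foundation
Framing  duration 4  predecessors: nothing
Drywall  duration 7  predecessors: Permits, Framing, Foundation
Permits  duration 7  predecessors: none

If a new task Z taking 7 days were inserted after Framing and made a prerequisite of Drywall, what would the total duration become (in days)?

Originally the project takes 24 days.
With Z inserted, Drywall now waits for max(Permits, Framing, Foundation, Z).
New critical path: Foundation→Windows→Siding = 9+9+6 = 24 ⇒ 24 days.

24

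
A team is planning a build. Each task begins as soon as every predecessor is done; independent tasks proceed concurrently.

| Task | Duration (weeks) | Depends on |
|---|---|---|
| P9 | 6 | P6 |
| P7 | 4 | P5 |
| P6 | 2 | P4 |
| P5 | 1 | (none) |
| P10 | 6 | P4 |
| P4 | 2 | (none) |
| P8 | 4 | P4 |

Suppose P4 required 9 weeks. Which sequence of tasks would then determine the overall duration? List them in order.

P4, P6, P9

Baseline: P4→P6→P9 = 2+2+6 = 10 → 10 weeks.
P4 is on the critical path; changing it to 9 makes that path 17 weeks.
No other chain overtakes it, so the finish is 17 weeks.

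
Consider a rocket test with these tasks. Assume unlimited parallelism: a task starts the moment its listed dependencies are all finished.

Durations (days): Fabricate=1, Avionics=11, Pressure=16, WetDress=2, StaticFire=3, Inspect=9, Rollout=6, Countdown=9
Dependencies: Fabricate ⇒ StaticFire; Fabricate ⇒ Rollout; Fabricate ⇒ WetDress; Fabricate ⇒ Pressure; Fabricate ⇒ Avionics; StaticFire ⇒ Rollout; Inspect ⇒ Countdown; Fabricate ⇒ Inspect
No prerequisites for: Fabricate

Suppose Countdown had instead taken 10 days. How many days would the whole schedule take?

20

Baseline: Fabricate→Inspect→Countdown = 1+9+9 = 19 → 19 days.
Since Countdown is critical, the +1 change carries straight to that chain (now 20 days).
The critical path is still Fabricate→Inspect→Countdown; finish is now 20 days.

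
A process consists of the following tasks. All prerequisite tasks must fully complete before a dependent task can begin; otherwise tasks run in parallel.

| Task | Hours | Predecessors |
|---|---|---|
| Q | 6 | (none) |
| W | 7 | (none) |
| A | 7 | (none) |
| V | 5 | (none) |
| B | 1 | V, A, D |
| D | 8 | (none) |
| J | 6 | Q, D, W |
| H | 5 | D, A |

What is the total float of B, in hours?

D→J = 8+6 = 14 sets the makespan at 14 hours.
Longest path through B: 9 hours (earliest finish 9, latest finish 14).
Float = 14 − 9 = 5.

5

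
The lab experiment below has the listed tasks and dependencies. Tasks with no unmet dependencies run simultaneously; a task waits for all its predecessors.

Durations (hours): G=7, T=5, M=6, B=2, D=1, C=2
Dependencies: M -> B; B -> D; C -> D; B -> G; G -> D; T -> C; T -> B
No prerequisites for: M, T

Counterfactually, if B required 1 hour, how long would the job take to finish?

Baseline: M→B→G→D = 6+2+7+1 = 16 → 16 hours.
Since B is critical, the -1 change carries straight to that chain (now 15 hours).
The critical path is still M→B→G→D; finish is now 15 hours.

15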